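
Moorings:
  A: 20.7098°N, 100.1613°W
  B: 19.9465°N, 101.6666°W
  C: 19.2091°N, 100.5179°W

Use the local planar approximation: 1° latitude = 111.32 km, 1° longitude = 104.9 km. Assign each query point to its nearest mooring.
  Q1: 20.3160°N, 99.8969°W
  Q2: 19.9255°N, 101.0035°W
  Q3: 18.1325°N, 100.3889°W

Q1→A; Q2→B; Q3→C

Q1 at 20.3160°N, 99.8969°W:
  A: √((0.3938·111.32)² + (-0.2644·104.9)²) = √(1921.754112 + 769.261289) = 51.8750 km
  B: √((-0.3695·111.32)² + (-1.7697·104.9)²) = √(1691.902300 + 34462.777661) = 190.1438 km
  C: √((-1.1069·111.32)² + (-0.6210·104.9)²) = √(15183.195016 + 4243.597420) = 139.3800 km
  → nearest: A (51.8750 km)
Q2 at 19.9255°N, 101.0035°W:
  A: √((0.7843·111.32)² + (0.8422·104.9)²) = √(7622.735058 + 7805.153536) = 124.2091 km
  B: √((0.0210·111.32)² + (-0.6631·104.9)²) = √(5.464935 + 4838.480913) = 69.5985 km
  C: √((-0.7164·111.32)² + (0.4856·104.9)²) = √(6360.006356 + 2594.826548) = 94.6300 km
  → nearest: B (69.5985 km)
Q3 at 18.1325°N, 100.3889°W:
  A: √((2.5773·111.32)² + (0.2276·104.9)²) = √(82314.499682 + 570.027085) = 287.8967 km
  B: √((1.8140·111.32)² + (-1.2777·104.9)²) = √(40777.534213 + 17964.236584) = 242.3670 km
  C: √((1.0766·111.32)² + (-0.1290·104.9)²) = √(14363.330255 + 183.117730) = 120.6087 km
  → nearest: C (120.6087 km)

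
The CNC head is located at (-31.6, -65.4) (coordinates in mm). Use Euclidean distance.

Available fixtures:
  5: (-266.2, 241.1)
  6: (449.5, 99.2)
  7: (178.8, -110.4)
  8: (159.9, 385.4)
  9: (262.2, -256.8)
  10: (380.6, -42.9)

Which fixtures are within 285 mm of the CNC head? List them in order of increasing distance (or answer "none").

7

Distances from (-31.6, -65.4):
5: √((-234.6)² + (306.5)²) = √(55037.160 + 93942.250) = 386.0 mm
6: √((481.1)² + (164.6)²) = √(231457.210 + 27093.160) = 508.5 mm
7: √((210.4)² + (-45.0)²) = √(44268.160 + 2025.000) = 215.2 mm
8: √((191.5)² + (450.8)²) = √(36672.250 + 203220.640) = 489.8 mm
9: √((293.8)² + (-191.4)²) = √(86318.440 + 36633.960) = 350.6 mm
10: √((412.2)² + (22.5)²) = √(169908.840 + 506.250) = 412.8 mm
Threshold 285 mm: 7 (215.2 mm) is within range.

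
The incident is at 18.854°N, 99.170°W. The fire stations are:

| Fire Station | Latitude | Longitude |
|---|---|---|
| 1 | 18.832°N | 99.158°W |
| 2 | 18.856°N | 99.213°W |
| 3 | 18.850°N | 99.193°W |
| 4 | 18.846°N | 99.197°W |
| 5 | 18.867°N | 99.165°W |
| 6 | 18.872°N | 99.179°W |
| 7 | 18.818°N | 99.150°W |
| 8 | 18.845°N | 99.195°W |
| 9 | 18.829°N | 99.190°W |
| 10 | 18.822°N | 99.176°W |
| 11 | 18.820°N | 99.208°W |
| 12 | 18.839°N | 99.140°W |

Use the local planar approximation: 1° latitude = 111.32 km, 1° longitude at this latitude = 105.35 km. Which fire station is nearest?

5

Distances from 18.854°N, 99.170°W:
1: 2.756 km
2: 4.536 km
3: 2.464 km
4: 2.981 km
5: 1.540 km
6: 2.217 km
7: 4.528 km
8: 2.818 km
9: 3.491 km
10: 3.618 km
11: 5.509 km
12: 3.574 km
Minimum: 5 at 1.540 km.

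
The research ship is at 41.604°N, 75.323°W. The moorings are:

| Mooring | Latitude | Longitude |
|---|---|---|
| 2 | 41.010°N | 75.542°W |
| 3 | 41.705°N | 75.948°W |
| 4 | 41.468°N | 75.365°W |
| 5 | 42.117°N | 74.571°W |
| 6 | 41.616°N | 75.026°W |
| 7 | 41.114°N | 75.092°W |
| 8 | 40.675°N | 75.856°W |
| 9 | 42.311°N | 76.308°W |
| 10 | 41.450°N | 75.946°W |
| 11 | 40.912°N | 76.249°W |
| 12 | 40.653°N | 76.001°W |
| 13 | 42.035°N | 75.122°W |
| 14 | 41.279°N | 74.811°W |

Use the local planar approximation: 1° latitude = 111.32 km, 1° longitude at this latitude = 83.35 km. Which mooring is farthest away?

12

Distances from 41.604°N, 75.323°W:
2: 68.597 km
3: 53.293 km
4: 15.539 km
5: 84.793 km
6: 24.791 km
7: 57.845 km
8: 112.555 km
9: 113.730 km
10: 54.684 km
11: 109.047 km
12: 120.004 km
13: 50.820 km
14: 55.947 km
Maximum: 12 at 120.004 km.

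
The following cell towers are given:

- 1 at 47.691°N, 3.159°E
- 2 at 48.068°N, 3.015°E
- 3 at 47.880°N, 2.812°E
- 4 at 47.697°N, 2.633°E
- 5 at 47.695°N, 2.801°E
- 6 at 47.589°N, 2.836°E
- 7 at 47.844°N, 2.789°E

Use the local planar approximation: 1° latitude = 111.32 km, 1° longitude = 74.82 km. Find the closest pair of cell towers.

3 and 7

Pairwise distances:
1–2: 43.329 km
1–3: 33.417 km
1–4: 39.361 km
1–5: 26.789 km
1–6: 26.701 km
1–7: 32.503 km
2–3: 25.859 km
2–4: 50.225 km
2–5: 44.503 km
2–6: 54.978 km
2–7: 30.128 km
3–4: 24.380 km
3–5: 20.611 km
3–6: 32.444 km
3–7: 4.361 km
4–5: 12.572 km
4–6: 19.371 km
4–7: 20.100 km
5–6: 12.087 km
5–7: 16.611 km
6–7: 28.604 km
Closest pair: 3–7 at 4.361 km.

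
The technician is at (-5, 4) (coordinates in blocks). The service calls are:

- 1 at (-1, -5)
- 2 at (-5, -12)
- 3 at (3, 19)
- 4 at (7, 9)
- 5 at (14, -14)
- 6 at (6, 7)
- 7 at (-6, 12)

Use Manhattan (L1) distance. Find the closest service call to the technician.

7

Distances from (-5, 4):
1: 13 blocks
2: 16 blocks
3: 23 blocks
4: 17 blocks
5: 37 blocks
6: 14 blocks
7: 9 blocks
Minimum: 7 at 9 blocks.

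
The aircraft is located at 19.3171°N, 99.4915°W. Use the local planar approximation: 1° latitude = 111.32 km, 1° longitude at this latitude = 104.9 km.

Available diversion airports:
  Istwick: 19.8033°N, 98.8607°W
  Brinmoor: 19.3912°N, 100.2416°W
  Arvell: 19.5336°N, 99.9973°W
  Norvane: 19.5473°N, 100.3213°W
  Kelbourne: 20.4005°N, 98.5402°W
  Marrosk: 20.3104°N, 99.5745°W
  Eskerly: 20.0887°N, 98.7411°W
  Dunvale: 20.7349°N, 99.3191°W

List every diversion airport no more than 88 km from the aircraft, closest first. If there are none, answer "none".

Distances from 19.3171°N, 99.4915°W:
Istwick: 85.4867 km
Brinmoor: 79.1167 km
Arvell: 58.2756 km
Norvane: 90.7397 km
Kelbourne: 156.5365 km
Marrosk: 110.9164 km
Eskerly: 116.5085 km
Dunvale: 158.8622 km
Threshold 88 km: Arvell (58.2756 km), Brinmoor (79.1167 km), Istwick (85.4867 km) are within range.

Arvell, Brinmoor, Istwick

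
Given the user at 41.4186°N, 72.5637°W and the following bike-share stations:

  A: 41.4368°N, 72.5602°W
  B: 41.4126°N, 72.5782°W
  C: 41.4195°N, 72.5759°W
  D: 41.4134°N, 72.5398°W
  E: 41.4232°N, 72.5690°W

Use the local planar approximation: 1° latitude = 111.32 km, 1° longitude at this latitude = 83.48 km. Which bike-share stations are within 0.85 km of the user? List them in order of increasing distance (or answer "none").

Distances from 41.4186°N, 72.5637°W:
A: 2.0470 km
B: 1.3825 km
C: 1.0234 km
D: 2.0774 km
E: 0.6767 km
Threshold 0.85 km: E (0.6767 km) is within range.

E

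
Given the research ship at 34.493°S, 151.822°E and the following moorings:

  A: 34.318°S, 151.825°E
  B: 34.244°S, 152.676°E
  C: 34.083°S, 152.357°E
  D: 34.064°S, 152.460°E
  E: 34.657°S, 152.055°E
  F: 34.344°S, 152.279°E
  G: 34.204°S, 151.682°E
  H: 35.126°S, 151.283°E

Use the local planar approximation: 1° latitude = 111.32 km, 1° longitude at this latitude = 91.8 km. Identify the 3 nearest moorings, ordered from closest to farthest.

Distances from 34.493°S, 151.822°E:
A: 19.483 km
B: 83.153 km
C: 67.046 km
D: 75.571 km
E: 28.121 km
F: 45.113 km
G: 34.644 km
H: 86.103 km
Sorted: A (19.483 km) < E (28.121 km) < G (34.644 km) < F (45.113 km) < C (67.046 km) < …

A, E, G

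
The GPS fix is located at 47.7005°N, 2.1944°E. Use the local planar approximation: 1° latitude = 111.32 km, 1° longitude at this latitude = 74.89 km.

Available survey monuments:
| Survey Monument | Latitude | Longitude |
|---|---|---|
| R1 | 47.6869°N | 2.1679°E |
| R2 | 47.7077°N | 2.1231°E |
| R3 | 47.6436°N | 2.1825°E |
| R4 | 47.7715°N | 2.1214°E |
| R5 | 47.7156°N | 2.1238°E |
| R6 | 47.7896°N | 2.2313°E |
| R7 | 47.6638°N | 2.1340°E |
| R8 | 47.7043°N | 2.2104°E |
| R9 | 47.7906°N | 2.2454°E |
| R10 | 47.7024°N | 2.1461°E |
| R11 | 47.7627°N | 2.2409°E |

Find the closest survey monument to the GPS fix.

Distances from 47.7005°N, 2.1944°E:
R1: 2.4961 km
R2: 5.3995 km
R3: 6.3965 km
R4: 9.6102 km
R5: 5.5480 km
R6: 10.2964 km
R7: 6.0952 km
R8: 1.2707 km
R9: 10.7325 km
R10: 3.6234 km
R11: 7.7505 km
Minimum: R8 at 1.2707 km.

R8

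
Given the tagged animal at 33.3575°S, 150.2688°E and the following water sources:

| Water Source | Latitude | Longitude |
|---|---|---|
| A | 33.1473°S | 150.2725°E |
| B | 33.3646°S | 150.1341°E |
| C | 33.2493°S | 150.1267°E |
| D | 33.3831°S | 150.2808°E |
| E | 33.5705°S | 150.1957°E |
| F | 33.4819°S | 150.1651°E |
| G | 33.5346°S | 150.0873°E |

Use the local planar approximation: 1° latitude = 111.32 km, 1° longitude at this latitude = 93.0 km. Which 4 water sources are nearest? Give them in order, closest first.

D, B, F, C

Distances from 33.3575°S, 150.2688°E:
A: 23.4020 km
B: 12.5520 km
C: 17.8808 km
D: 3.0605 km
E: 24.6665 km
F: 16.8755 km
G: 25.9536 km
Sorted: D (3.0605 km) < B (12.5520 km) < F (16.8755 km) < C (17.8808 km) < A (23.4020 km) < E (24.6665 km) < …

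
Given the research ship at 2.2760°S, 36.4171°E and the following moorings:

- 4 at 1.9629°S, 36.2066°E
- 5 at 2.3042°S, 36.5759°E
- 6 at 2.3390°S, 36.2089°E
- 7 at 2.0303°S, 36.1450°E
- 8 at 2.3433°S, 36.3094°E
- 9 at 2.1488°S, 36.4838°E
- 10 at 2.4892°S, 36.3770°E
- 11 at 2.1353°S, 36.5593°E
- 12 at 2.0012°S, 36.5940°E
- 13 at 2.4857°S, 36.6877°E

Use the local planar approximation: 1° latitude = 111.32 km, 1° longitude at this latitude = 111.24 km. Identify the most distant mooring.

Distances from 2.2760°S, 36.4171°E:
4: √((0.3131·111.32)² + (-0.2105·111.24)²) = √(1214.821671 + 548.309993) = 41.9897 km
5: √((-0.0282·111.32)² + (0.1588·111.24)²) = √(9.854727 + 312.049116) = 17.9417 km
6: √((-0.0630·111.32)² + (-0.2082·111.24)²) = √(49.184413 + 536.393382) = 24.1987 km
7: √((0.2457·111.32)² + (-0.2721·111.24)²) = √(748.094925 + 916.176281) = 40.7955 km
8: √((-0.0673·111.32)² + (-0.1077·111.24)²) = √(56.127607 + 143.533530) = 14.1301 km
9: √((0.1272·111.32)² + (0.0667·111.24)²) = √(200.502881 + 55.052067) = 15.9861 km
10: √((-0.2132·111.32)² + (-0.0401·111.24)²) = √(563.275415 + 19.898059) = 24.1490 km
11: √((0.1407·111.32)² + (0.1422·111.24)²) = √(245.320923 + 250.219501) = 22.2607 km
12: √((0.2748·111.32)² + (0.1769·111.24)²) = √(935.793129 + 387.237695) = 36.3735 km
13: √((-0.2097·111.32)² + (0.2706·111.24)²) = √(544.933185 + 906.102951) = 38.0925 km
Maximum: 4 at 41.9897 km.

4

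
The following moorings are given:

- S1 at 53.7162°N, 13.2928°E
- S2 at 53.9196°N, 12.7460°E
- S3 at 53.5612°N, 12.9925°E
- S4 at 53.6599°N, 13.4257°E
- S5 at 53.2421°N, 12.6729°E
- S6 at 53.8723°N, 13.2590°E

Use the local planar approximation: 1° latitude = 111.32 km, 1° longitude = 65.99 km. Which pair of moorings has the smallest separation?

S1 and S4

Pairwise distances:
S1–S4: √((-0.0563·111.32)² + (0.1329·65.99)²) = √(39.279250 + 76.914145) = 10.7793 km
S1–S6: √((0.1561·111.32)² + (-0.0338·65.99)²) = √(301.961936 + 4.974961) = 17.5196 km
S4–S6: √((0.2124·111.32)² + (-0.1667·65.99)²) = √(559.056138 + 121.011726) = 26.0781 km
S1–S3: √((-0.1550·111.32)² + (-0.3003·65.99)²) = √(297.721221 + 392.705443) = 26.2760 km
S3–S4: √((0.0987·111.32)² + (0.4332·65.99)²) = √(120.720410 + 817.209022) = 30.6256 km
S2–S6: √((-0.0473·111.32)² + (0.5130·65.99)²) = √(27.724816 + 1146.016807) = 34.2599 km
S3–S6: √((0.3111·111.32)² + (0.2665·65.99)²) = √(1199.351320 + 309.279179) = 38.8411 km
S3–S5: √((-0.3191·111.32)² + (-0.3196·65.99)²) = √(1261.827545 + 444.805141) = 41.3114 km
S1–S2: √((0.2034·111.32)² + (-0.5468·65.99)²) = √(512.682263 + 1302.006848) = 42.5992 km
S2–S3: √((-0.3584·111.32)² + (0.2465·65.99)²) = √(1591.777631 + 264.600161) = 43.0857 km
S2–S4: √((-0.2597·111.32)² + (0.6797·65.99)²) = √(835.776767 + 2011.827761) = 53.3630 km
S1–S5: √((-0.4741·111.32)² + (-0.6199·65.99)²) = √(2785.391885 + 1673.399094) = 66.7742 km
S4–S5: √((-0.4178·111.32)² + (-0.7528·65.99)²) = √(2163.133218 + 2467.831353) = 68.0512 km
S2–S5: √((-0.6775·111.32)² + (-0.0731·65.99)²) = √(5688.070812 + 23.269712) = 75.5734 km
S5–S6: √((0.6302·111.32)² + (0.5861·65.99)²) = √(4921.564634 + 1495.890140) = 80.1090 km
Closest pair: S1–S4 at 10.7793 km.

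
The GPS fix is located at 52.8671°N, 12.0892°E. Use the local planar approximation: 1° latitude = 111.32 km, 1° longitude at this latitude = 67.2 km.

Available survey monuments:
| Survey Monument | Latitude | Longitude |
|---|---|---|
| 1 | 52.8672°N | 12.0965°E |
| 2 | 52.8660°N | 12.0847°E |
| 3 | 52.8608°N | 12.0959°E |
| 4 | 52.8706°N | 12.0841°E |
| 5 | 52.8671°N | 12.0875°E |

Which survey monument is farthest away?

Distances from 52.8671°N, 12.0892°E:
1: 0.4907 km
2: 0.3263 km
3: 0.8334 km
4: 0.5189 km
5: 0.1142 km
Maximum: 3 at 0.8334 km.

3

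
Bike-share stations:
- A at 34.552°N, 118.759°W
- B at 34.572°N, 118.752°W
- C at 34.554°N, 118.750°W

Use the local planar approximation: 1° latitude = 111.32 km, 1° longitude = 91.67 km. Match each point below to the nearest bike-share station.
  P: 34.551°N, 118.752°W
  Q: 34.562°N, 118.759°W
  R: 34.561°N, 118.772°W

P→C; Q→A; R→A

P at 34.551°N, 118.752°W:
  A: 0.651 km
  B: 2.338 km
  C: 0.381 km
  → nearest: C (0.381 km)
Q at 34.562°N, 118.759°W:
  A: 1.113 km
  B: 1.285 km
  C: 1.214 km
  → nearest: A (1.113 km)
R at 34.561°N, 118.772°W:
  A: 1.557 km
  B: 2.205 km
  C: 2.162 km
  → nearest: A (1.557 km)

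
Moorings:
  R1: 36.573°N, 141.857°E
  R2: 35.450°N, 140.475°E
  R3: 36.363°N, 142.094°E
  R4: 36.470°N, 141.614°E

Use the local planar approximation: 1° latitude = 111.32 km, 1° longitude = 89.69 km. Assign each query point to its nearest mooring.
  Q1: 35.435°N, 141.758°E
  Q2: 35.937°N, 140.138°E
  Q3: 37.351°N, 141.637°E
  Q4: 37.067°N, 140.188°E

Q1→R3; Q2→R2; Q3→R1; Q4→R4

Q1 at 35.435°N, 141.758°E:
  R1: √((1.138·111.32)² + (0.099·89.69)²) = √(16048.36966 + 78.84215) = 126.993 km
  R2: √((0.015·111.32)² + (-1.283·89.69)²) = √(2.78823 + 13241.62732) = 115.084 km
  R3: √((0.928·111.32)² + (0.336·89.69)²) = √(10671.91476 + 908.16885) = 107.611 km
  R4: √((1.035·111.32)² + (-0.144·89.69)²) = √(13274.77274 + 166.80652) = 115.938 km
  → nearest: R3 (107.611 km)
Q2 at 35.937°N, 140.138°E:
  R1: √((0.636·111.32)² + (1.719·89.69)²) = √(5012.57203 + 23770.58125) = 169.656 km
  R2: √((-0.487·111.32)² + (0.337·89.69)²) = √(2939.03202 + 913.58266) = 62.069 km
  R3: √((0.426·111.32)² + (1.956·89.69)²) = √(2248.87643 + 30776.96204) = 181.730 km
  R4: √((0.533·111.32)² + (1.476·89.69)²) = √(3520.47134 + 17525.11042) = 145.071 km
  → nearest: R2 (62.069 km)
Q3 at 37.351°N, 141.637°E:
  R1: √((-0.778·111.32)² + (0.220·89.69)²) = √(7500.76552 + 389.34393) = 88.826 km
  R2: √((-1.901·111.32)² + (-1.162·89.69)²) = √(44782.73660 + 10861.76254) = 235.891 km
  R3: √((-0.988·111.32)² + (0.457·89.69)²) = √(12096.51545 + 1680.04320) = 117.374 km
  R4: √((-0.881·111.32)² + (-0.023·89.69)²) = √(9618.29764 + 4.25543) = 98.095 km
  → nearest: R1 (88.826 km)
Q4 at 37.067°N, 140.188°E:
  R1: √((-0.494·111.32)² + (1.669·89.69)²) = √(3024.12886 + 22407.87749) = 159.474 km
  R2: √((-1.617·111.32)² + (0.287·89.69)²) = √(32401.59842 + 662.60063) = 181.836 km
  R3: √((-0.704·111.32)² + (1.906·89.69)²) = √(6141.74405 + 29223.60847) = 188.057 km
  R4: √((-0.597·111.32)² + (1.426·89.69)²) = √(4416.67108 + 16357.88306) = 144.134 km
  → nearest: R4 (144.134 km)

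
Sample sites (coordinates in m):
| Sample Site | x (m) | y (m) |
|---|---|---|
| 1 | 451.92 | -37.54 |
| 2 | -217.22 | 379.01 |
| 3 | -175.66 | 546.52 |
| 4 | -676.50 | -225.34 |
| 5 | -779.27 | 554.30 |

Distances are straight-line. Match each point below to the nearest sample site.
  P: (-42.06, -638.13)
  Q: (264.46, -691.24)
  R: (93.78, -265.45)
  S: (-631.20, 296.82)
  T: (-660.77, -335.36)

P→4; Q→1; R→1; S→5; T→4

P at (-42.06, -638.13):
  1: √((493.98)² + (600.59)²) = √(244016.2404 + 360708.3481) = 777.64 m
  2: √((-175.16)² + (1017.14)²) = √(30681.0256 + 1034573.7796) = 1032.11 m
  3: √((-133.60)² + (1184.65)²) = √(17848.9600 + 1403395.6225) = 1192.16 m
  4: √((-634.44)² + (412.79)²) = √(402514.1136 + 170395.5841) = 756.91 m
  5: √((-737.21)² + (1192.43)²) = √(543478.5841 + 1421889.3049) = 1401.92 m
  → nearest: 4 (756.91 m)
Q at (264.46, -691.24):
  1: √((187.46)² + (653.70)²) = √(35141.2516 + 427323.6900) = 680.05 m
  2: √((-481.68)² + (1070.25)²) = √(232015.6224 + 1145435.0625) = 1173.65 m
  3: √((-440.12)² + (1237.76)²) = √(193705.6144 + 1532049.8176) = 1313.68 m
  4: √((-940.96)² + (465.90)²) = √(885405.7216 + 217062.8100) = 1049.99 m
  5: √((-1043.73)² + (1245.54)²) = √(1089372.3129 + 1551369.8916) = 1625.04 m
  → nearest: 1 (680.05 m)
R at (93.78, -265.45):
  1: √((358.14)² + (227.91)²) = √(128264.2596 + 51942.9681) = 424.51 m
  2: √((-311.00)² + (644.46)²) = √(96721.0000 + 415328.6916) = 715.58 m
  3: √((-269.44)² + (811.97)²) = √(72597.9136 + 659295.2809) = 855.51 m
  4: √((-770.28)² + (40.11)²) = √(593331.2784 + 1608.8121) = 771.32 m
  5: √((-873.05)² + (819.75)²) = √(762216.3025 + 671990.0625) = 1197.58 m
  → nearest: 1 (424.51 m)
S at (-631.20, 296.82):
  1: √((1083.12)² + (-334.36)²) = √(1173148.9344 + 111796.6096) = 1133.55 m
  2: √((413.98)² + (82.19)²) = √(171379.4404 + 6755.1961) = 422.06 m
  3: √((455.54)² + (249.70)²) = √(207516.6916 + 62350.0900) = 519.49 m
  4: √((-45.30)² + (-522.16)²) = √(2052.0900 + 272651.0656) = 524.12 m
  5: √((-148.07)² + (257.48)²) = √(21924.7249 + 66295.9504) = 297.02 m
  → nearest: 5 (297.02 m)
T at (-660.77, -335.36):
  1: √((1112.69)² + (297.82)²) = √(1238079.0361 + 88696.7524) = 1151.86 m
  2: √((443.55)² + (714.37)²) = √(196736.6025 + 510324.4969) = 840.87 m
  3: √((485.11)² + (881.88)²) = √(235331.7121 + 777712.3344) = 1006.50 m
  4: √((-15.73)² + (110.02)²) = √(247.4329 + 12104.4004) = 111.14 m
  5: √((-118.50)² + (889.66)²) = √(14042.2500 + 791494.9156) = 897.52 m
  → nearest: 4 (111.14 m)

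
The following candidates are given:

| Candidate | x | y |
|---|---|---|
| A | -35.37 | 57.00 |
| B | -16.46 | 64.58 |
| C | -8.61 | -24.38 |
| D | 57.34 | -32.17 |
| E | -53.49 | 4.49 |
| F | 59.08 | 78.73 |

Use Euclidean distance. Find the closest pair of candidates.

Pairwise distances:
A–B: √((18.91)² + (7.58)²) = √(357.5881 + 57.4564) = 20.37
A–C: √((26.76)² + (-81.38)²) = √(716.0976 + 6622.7044) = 85.67
A–D: √((92.71)² + (-89.17)²) = √(8595.1441 + 7951.2889) = 128.63
A–E: √((-18.12)² + (-52.51)²) = √(328.3344 + 2757.3001) = 55.55
A–F: √((94.45)² + (21.73)²) = √(8920.8025 + 472.1929) = 96.92
B–C: √((7.85)² + (-88.96)²) = √(61.6225 + 7913.8816) = 89.31
B–D: √((73.80)² + (-96.75)²) = √(5446.4400 + 9360.5625) = 121.68
B–E: √((-37.03)² + (-60.09)²) = √(1371.2209 + 3610.8081) = 70.58
B–F: √((75.54)² + (14.15)²) = √(5706.2916 + 200.2225) = 76.85
C–D: √((65.95)² + (-7.79)²) = √(4349.4025 + 60.6841) = 66.41
C–E: √((-44.88)² + (28.87)²) = √(2014.2144 + 833.4769) = 53.36
C–F: √((67.69)² + (103.11)²) = √(4581.9361 + 10631.6721) = 123.34
D–E: √((-110.83)² + (36.66)²) = √(12283.2889 + 1343.9556) = 116.74
D–F: √((1.74)² + (110.90)²) = √(3.0276 + 12298.8100) = 110.91
E–F: √((112.57)² + (74.24)²) = √(12672.0049 + 5511.5776) = 134.85
Closest pair: A–B at 20.37.

A and B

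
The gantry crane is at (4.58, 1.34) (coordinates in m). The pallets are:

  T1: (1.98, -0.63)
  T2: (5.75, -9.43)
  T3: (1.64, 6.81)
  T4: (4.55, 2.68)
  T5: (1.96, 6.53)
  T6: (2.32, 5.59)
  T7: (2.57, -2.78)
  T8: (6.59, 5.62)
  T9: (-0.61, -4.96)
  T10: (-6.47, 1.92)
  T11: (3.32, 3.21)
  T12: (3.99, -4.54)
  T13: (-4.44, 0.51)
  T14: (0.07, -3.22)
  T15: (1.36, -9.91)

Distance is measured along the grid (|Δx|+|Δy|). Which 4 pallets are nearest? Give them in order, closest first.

T4, T11, T1, T7

Distances from (4.58, 1.34):
T1: 4.57 m
T2: 11.94 m
T3: 8.41 m
T4: 1.37 m
T5: 7.81 m
T6: 6.51 m
T7: 6.13 m
T8: 6.29 m
T9: 11.49 m
T10: 11.63 m
T11: 3.13 m
T12: 6.47 m
T13: 9.85 m
T14: 9.07 m
T15: 14.47 m
Sorted: T4 (1.37 m) < T11 (3.13 m) < T1 (4.57 m) < T7 (6.13 m) < T8 (6.29 m) < T12 (6.47 m) < …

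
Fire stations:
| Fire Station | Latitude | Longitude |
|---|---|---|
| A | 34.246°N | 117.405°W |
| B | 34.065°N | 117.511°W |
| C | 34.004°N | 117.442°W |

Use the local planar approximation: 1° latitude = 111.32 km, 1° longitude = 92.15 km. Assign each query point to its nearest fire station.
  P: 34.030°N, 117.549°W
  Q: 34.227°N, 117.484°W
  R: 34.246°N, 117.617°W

P→B; Q→A; R→A

P at 34.030°N, 117.549°W:
  A: √((0.216·111.32)² + (0.144·92.15)²) = √(578.16780 + 176.08228) = 27.464 km
  B: √((0.035·111.32)² + (0.038·92.15)²) = √(15.18037 + 12.26190) = 5.239 km
  C: √((-0.026·111.32)² + (0.107·92.15)²) = √(8.37709 + 97.22059) = 10.276 km
  → nearest: B (5.239 km)
Q at 34.227°N, 117.484°W:
  A: √((0.019·111.32)² + (0.079·92.15)²) = √(4.47356 + 52.99622) = 7.581 km
  B: √((-0.162·111.32)² + (-0.027·92.15)²) = √(325.21939 + 6.19039) = 18.205 km
  C: √((-0.223·111.32)² + (0.042·92.15)²) = √(616.24885 + 14.97922) = 25.124 km
  → nearest: A (7.581 km)
R at 34.246°N, 117.617°W:
  A: √((0.000·111.32)² + (0.212·92.15)²) = √(0.00000 + 381.64748) = 19.536 km
  B: √((-0.181·111.32)² + (0.106·92.15)²) = √(405.97898 + 95.41187) = 22.392 km
  C: √((-0.242·111.32)² + (0.175·92.15)²) = √(725.73343 + 260.05594) = 31.397 km
  → nearest: A (19.536 km)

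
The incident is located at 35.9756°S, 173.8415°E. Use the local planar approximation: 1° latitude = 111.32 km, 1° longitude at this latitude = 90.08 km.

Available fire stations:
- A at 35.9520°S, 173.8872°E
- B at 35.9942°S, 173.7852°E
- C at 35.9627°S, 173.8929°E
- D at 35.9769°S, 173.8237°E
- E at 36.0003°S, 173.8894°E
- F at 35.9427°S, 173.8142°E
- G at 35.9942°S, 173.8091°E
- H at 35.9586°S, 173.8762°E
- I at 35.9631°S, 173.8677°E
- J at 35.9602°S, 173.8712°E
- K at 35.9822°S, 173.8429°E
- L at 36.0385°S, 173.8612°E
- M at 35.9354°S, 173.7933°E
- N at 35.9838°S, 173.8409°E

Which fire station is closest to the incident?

Distances from 35.9756°S, 173.8415°E:
A: 4.8835 km
B: 5.4779 km
C: 4.8477 km
D: 1.6099 km
E: 5.1165 km
F: 4.4115 km
G: 3.5785 km
H: 3.6540 km
I: 2.7398 km
J: 3.1775 km
K: 0.7455 km
L: 7.2234 km
M: 6.2352 km
N: 0.9144 km
Minimum: K at 0.7455 km.

K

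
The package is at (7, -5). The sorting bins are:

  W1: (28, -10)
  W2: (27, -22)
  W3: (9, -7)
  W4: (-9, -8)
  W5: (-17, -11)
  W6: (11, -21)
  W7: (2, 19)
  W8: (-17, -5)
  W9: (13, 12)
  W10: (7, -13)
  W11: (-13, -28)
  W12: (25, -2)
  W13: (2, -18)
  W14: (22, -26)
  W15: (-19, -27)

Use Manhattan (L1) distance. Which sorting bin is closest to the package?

W3

Distances from (7, -5):
W1: |21| + |-5| = 21 + 5 = 26
W2: |20| + |-17| = 20 + 17 = 37
W3: |2| + |-2| = 2 + 2 = 4
W4: |-16| + |-3| = 16 + 3 = 19
W5: |-24| + |-6| = 24 + 6 = 30
W6: |4| + |-16| = 4 + 16 = 20
W7: |-5| + |24| = 5 + 24 = 29
W8: |-24| + |0| = 24 + 0 = 24
W9: |6| + |17| = 6 + 17 = 23
W10: |0| + |-8| = 0 + 8 = 8
W11: |-20| + |-23| = 20 + 23 = 43
W12: |18| + |3| = 18 + 3 = 21
W13: |-5| + |-13| = 5 + 13 = 18
W14: |15| + |-21| = 15 + 21 = 36
W15: |-26| + |-22| = 26 + 22 = 48
Minimum: W3 at 4.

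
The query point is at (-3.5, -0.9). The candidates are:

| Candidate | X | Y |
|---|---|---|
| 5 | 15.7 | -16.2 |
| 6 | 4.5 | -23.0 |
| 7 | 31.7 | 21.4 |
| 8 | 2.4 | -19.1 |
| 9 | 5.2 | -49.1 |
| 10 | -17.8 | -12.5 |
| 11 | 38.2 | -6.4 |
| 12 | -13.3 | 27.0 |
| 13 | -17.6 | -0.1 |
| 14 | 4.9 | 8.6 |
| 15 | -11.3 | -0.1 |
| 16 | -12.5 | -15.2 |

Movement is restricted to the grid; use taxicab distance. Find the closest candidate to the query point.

15

Distances from (-3.5, -0.9):
5: 34.5
6: 30.1
7: 57.5
8: 24.1
9: 56.9
10: 25.9
11: 47.2
12: 37.7
13: 14.9
14: 17.9
15: 8.6
16: 23.3
Minimum: 15 at 8.6.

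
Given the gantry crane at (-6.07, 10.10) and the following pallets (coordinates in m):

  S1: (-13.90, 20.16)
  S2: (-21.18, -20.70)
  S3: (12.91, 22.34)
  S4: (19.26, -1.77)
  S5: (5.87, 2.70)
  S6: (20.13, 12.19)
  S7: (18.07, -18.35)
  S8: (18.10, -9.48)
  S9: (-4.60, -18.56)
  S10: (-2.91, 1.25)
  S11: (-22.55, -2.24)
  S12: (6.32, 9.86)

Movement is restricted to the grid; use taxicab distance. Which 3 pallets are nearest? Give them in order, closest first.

Distances from (-6.07, 10.10):
S1: 17.89 m
S2: 45.91 m
S3: 31.22 m
S4: 37.20 m
S5: 19.34 m
S6: 28.29 m
S7: 52.59 m
S8: 43.75 m
S9: 30.13 m
S10: 12.01 m
S11: 28.82 m
S12: 12.63 m
Sorted: S10 (12.01 m) < S12 (12.63 m) < S1 (17.89 m) < S5 (19.34 m) < S6 (28.29 m) < …

S10, S12, S1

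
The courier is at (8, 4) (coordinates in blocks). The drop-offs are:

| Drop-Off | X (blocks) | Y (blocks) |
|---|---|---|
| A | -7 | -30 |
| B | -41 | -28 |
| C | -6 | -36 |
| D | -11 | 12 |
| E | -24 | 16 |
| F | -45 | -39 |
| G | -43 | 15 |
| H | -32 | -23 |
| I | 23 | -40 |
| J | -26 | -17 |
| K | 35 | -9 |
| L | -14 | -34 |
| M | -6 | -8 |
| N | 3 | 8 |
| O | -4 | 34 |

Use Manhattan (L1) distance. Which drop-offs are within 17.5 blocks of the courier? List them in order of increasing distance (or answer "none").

N

Distances from (8, 4):
A: 49 blocks
B: 81 blocks
C: 54 blocks
D: 27 blocks
E: 44 blocks
F: 96 blocks
G: 62 blocks
H: 67 blocks
I: 59 blocks
J: 55 blocks
K: 40 blocks
L: 60 blocks
M: 26 blocks
N: 9 blocks
O: 42 blocks
Threshold 17.5 blocks: N (9 blocks) is within range.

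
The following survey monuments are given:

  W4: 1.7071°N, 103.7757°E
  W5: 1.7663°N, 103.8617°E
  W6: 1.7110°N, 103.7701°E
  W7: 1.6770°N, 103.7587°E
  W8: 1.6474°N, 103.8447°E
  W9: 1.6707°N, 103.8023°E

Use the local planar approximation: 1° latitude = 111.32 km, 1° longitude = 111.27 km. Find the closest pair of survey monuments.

W4 and W6

Pairwise distances:
W4–W6: √((0.0039·111.32)² + (-0.0056·111.27)²) = √(0.188484 + 0.388269) = 0.7594 km
W4–W7: √((-0.0301·111.32)² + (-0.0170·111.27)²) = √(11.227405 + 3.578113) = 3.8478 km
W6–W7: √((-0.0340·111.32)² + (-0.0114·111.27)²) = √(14.325317 + 1.609036) = 3.9918 km
W7–W9: √((-0.0063·111.32)² + (0.0436·111.27)²) = √(0.491844 + 23.535810) = 4.9018 km
W4–W9: √((-0.0364·111.32)² + (0.0266·111.27)²) = √(16.419093 + 8.760309) = 5.0179 km
W8–W9: √((0.0233·111.32)² + (-0.0424·111.27)²) = √(6.727570 + 22.258090) = 5.3838 km
W6–W9: √((-0.0403·111.32)² + (0.0322·111.27)²) = √(20.125955 + 12.837129) = 5.7413 km
W7–W8: √((-0.0296·111.32)² + (0.0860·111.27)²) = √(10.857499 + 91.569971) = 10.1206 km
W4–W8: √((-0.0597·111.32)² + (0.0690·111.27)²) = √(44.166711 + 58.946002) = 10.1544 km
W6–W8: √((-0.0636·111.32)² + (0.0746·111.27)²) = √(50.125720 + 68.902318) = 10.9100 km
W4–W5: √((0.0592·111.32)² + (0.0860·111.27)²) = √(43.429998 + 91.569971) = 11.6189 km
W5–W6: √((-0.0553·111.32)² + (-0.0916·111.27)²) = √(37.896287 + 103.883632) = 11.9071 km
W5–W9: √((-0.0956·111.32)² + (-0.0594·111.27)²) = √(113.256251 + 43.684671) = 12.5276 km
W5–W8: √((-0.1189·111.32)² + (-0.0170·111.27)²) = √(175.190319 + 3.578113) = 13.3704 km
W5–W7: √((-0.0893·111.32)² + (-0.1030·111.27)²) = √(98.821016 + 131.350166) = 15.1714 km
Closest pair: W4–W6 at 0.7594 km.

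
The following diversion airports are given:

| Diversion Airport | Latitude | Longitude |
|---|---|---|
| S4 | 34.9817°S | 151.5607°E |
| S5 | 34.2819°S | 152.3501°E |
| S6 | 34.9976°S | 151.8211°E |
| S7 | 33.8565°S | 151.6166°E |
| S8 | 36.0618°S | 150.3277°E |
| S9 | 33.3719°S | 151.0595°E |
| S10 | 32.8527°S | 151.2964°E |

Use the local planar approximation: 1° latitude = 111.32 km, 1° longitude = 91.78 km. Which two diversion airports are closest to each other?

Pairwise distances:
S4–S5: √((0.6998·111.32)² + (0.7894·91.78)²) = √(6068.680472 + 5249.166528) = 106.3854 km
S4–S6: √((-0.0159·111.32)² + (0.2604·91.78)²) = √(3.132858 + 571.186674) = 23.9650 km
S4–S7: √((1.1252·111.32)² + (0.0559·91.78)²) = √(15689.382185 + 26.322051) = 125.3623 km
S4–S8: √((-1.0801·111.32)² + (-1.2330·91.78)²) = √(14456.871722 + 12806.258379) = 165.1155 km
S4–S9: √((1.6098·111.32)² + (-0.5012·91.78)²) = √(32113.692271 + 2116.012512) = 185.0127 km
S4–S10: √((2.1290·111.32)² + (-0.2643·91.78)²) = √(56169.132720 + 588.424075) = 238.2384 km
S5–S6: √((-0.7157·111.32)² + (-0.5290·91.78)²) = √(6347.583605 + 2357.259805) = 93.2998 km
S5–S7: √((0.4254·111.32)² + (-0.7335·91.78)²) = √(2242.546032 + 4532.067224) = 82.3080 km
S5–S8: √((-1.7799·111.32)² + (-2.0224·91.78)²) = √(39258.852501 + 34453.251938) = 271.4997 km
S5–S9: √((0.9100·111.32)² + (-1.2906·91.78)²) = √(10261.933121 + 14030.702891) = 155.8610 km
S5–S10: √((1.4292·111.32)² + (-1.0537·91.78)²) = √(25312.346703 + 9352.550606) = 186.1851 km
S6–S7: √((1.1411·111.32)² + (-0.2045·91.78)²) = √(16135.922751 + 352.275736) = 128.4064 km
S6–S8: √((-1.0642·111.32)² + (-1.4934·91.78)²) = √(14034.369434 + 18786.609176) = 181.1656 km
S6–S9: √((1.6257·111.32)² + (-0.7616·91.78)²) = √(32751.199221 + 4885.960791) = 194.0030 km
S6–S10: √((2.1449·111.32)² + (-0.5247·91.78)²) = √(57011.240881 + 2319.093374) = 243.5782 km
S7–S8: √((-2.2053·111.32)² + (-1.2889·91.78)²) = √(60267.302072 + 13993.764280) = 272.5088 km
S7–S9: √((0.4846·111.32)² + (-0.5571·91.78)²) = √(2910.135528 + 2614.342142) = 74.3268 km
S7–S10: √((1.0038·111.32)² + (-0.3202·91.78)²) = √(12486.501625 + 863.651958) = 115.5429 km
S8–S9: √((2.6899·111.32)² + (0.7318·91.78)²) = √(89664.114772 + 4511.084030) = 306.8798 km
S8–S10: √((3.2091·111.32)² + (0.9687·91.78)²) = √(127618.282743 + 7904.505504) = 368.1342 km
S9–S10: √((0.5192·111.32)² + (0.2369·91.78)²) = √(3340.532973 + 472.744221) = 61.7517 km
Closest pair: S4–S6 at 23.9650 km.

S4 and S6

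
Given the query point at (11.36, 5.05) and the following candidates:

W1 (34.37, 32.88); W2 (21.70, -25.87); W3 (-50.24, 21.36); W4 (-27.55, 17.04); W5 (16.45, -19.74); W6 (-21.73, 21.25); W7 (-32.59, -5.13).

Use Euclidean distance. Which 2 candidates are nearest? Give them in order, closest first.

Distances from (11.36, 5.05):
W1: 36.11
W2: 32.60
W3: 63.72
W4: 40.72
W5: 25.31
W6: 36.84
W7: 45.11
Sorted: W5 (25.31) < W2 (32.60) < W1 (36.11) < W6 (36.84) < …

W5, W2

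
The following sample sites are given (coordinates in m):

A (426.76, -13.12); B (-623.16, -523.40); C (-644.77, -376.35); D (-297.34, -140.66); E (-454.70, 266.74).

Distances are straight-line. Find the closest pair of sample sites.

B and C

Pairwise distances:
A–B: 1167.35 m
A–C: 1131.42 m
A–D: 735.25 m
A–E: 924.82 m
B–C: 148.63 m
B–D: 502.64 m
B–E: 807.90 m
C–D: 419.83 m
C–E: 670.59 m
D–E: 436.73 m
Closest pair: B–C at 148.63 m.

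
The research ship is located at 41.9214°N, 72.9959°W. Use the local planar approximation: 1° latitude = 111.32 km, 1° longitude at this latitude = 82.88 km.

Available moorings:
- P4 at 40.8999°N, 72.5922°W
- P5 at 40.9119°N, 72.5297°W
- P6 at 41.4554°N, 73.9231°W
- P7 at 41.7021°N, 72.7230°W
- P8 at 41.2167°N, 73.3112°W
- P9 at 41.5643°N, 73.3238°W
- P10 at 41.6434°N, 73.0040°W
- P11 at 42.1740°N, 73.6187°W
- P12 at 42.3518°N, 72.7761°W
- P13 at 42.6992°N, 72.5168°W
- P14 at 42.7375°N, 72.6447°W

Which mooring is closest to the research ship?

Distances from 41.9214°N, 72.9959°W:
P4: √((-1.0215·111.32)² + (0.4037·82.88)²) = √(12930.732791 + 1119.481661) = 118.5336 km
P5: √((-1.0095·111.32)² + (0.4662·82.88)²) = √(12628.711496 + 1492.945737) = 118.8346 km
P6: √((-0.4660·111.32)² + (-0.9272·82.88)²) = √(2691.028075 + 5905.359357) = 92.7167 km
P7: √((-0.2193·111.32)² + (0.2729·82.88)²) = √(595.968984 + 511.571753) = 33.2797 km
P8: √((-0.7047·111.32)² + (-0.3153·82.88)²) = √(6153.963815 + 682.884769) = 82.6852 km
P9: √((-0.3571·111.32)² + (-0.3279·82.88)²) = √(1580.251080 + 738.554108) = 48.1540 km
P10: √((-0.2780·111.32)² + (-0.0081·82.88)²) = √(957.714333 + 0.450681) = 30.9542 km
P11: √((0.2526·111.32)² + (-0.6228·82.88)²) = √(790.702456 + 2664.383237) = 58.7800 km
P12: √((0.4304·111.32)² + (0.2198·82.88)²) = √(2295.572009 + 331.859963) = 51.2585 km
P13: √((0.7778·111.32)² + (0.4791·82.88)²) = √(7496.909581 + 1576.710016) = 95.2555 km
P14: √((0.8161·111.32)² + (0.3512·82.88)²) = √(8253.404891 + 847.243995) = 95.3973 km
Minimum: P10 at 30.9542 km.

P10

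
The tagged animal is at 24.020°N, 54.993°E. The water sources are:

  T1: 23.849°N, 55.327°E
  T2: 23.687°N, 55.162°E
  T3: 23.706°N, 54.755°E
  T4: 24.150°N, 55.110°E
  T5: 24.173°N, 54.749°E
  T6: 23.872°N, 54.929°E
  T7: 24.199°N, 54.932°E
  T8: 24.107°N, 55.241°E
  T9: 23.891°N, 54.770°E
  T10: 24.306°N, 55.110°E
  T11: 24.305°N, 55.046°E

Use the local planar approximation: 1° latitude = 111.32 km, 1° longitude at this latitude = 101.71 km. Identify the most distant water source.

Distances from 24.020°N, 54.993°E:
T1: √((-0.171·111.32)² + (0.334·101.71)²) = √(362.35864 + 1154.03835) = 38.941 km
T2: √((-0.333·111.32)² + (0.169·101.71)²) = √(1374.15228 + 295.46138) = 40.861 km
T3: √((-0.314·111.32)² + (-0.238·101.71)²) = √(1221.81567 + 585.97788) = 42.518 km
T4: √((0.130·111.32)² + (0.117·101.71)²) = √(209.42721 + 141.61167) = 18.736 km
T5: √((0.153·111.32)² + (-0.244·101.71)²) = √(290.08766 + 615.89540) = 30.100 km
T6: √((-0.148·111.32)² + (-0.064·101.71)²) = √(271.43749 + 42.37281) = 17.715 km
T7: √((0.179·111.32)² + (-0.061·101.71)²) = √(397.05663 + 38.49346) = 20.870 km
T8: √((0.087·111.32)² + (0.248·101.71)²) = √(93.79613 + 636.25421) = 27.019 km
T9: √((-0.129·111.32)² + (-0.223·101.71)²) = √(206.21764 + 514.44273) = 26.845 km
T10: √((0.286·111.32)² + (0.117·101.71)²) = √(1013.62768 + 141.61167) = 33.989 km
T11: √((0.285·111.32)² + (0.053·101.71)²) = √(1006.55177 + 29.05889) = 32.181 km
Maximum: T3 at 42.518 km.

T3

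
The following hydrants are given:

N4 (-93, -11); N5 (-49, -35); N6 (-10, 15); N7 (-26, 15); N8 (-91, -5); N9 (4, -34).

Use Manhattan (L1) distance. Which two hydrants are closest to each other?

N4 and N8

Pairwise distances:
N4–N5: |44| + |-24| = 44 + 24 = 68
N4–N6: |83| + |26| = 83 + 26 = 109
N4–N7: |67| + |26| = 67 + 26 = 93
N4–N8: |2| + |6| = 2 + 6 = 8
N4–N9: |97| + |-23| = 97 + 23 = 120
N5–N6: |39| + |50| = 39 + 50 = 89
N5–N7: |23| + |50| = 23 + 50 = 73
N5–N8: |-42| + |30| = 42 + 30 = 72
N5–N9: |53| + |1| = 53 + 1 = 54
N6–N7: |-16| + |0| = 16 + 0 = 16
N6–N8: |-81| + |-20| = 81 + 20 = 101
N6–N9: |14| + |-49| = 14 + 49 = 63
N7–N8: |-65| + |-20| = 65 + 20 = 85
N7–N9: |30| + |-49| = 30 + 49 = 79
N8–N9: |95| + |-29| = 95 + 29 = 124
Closest pair: N4–N8 at 8.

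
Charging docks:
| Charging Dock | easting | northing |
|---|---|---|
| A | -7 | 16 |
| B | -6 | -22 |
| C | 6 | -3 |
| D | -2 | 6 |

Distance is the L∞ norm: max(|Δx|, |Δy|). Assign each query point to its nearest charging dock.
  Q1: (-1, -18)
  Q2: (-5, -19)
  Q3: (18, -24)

Q1 at (-1, -18):
  A: 34
  B: 5
  C: 15
  D: 24
  → nearest: B (5)
Q2 at (-5, -19):
  A: 35
  B: 3
  C: 16
  D: 25
  → nearest: B (3)
Q3 at (18, -24):
  A: 40
  B: 24
  C: 21
  D: 30
  → nearest: C (21)

Q1→B; Q2→B; Q3→C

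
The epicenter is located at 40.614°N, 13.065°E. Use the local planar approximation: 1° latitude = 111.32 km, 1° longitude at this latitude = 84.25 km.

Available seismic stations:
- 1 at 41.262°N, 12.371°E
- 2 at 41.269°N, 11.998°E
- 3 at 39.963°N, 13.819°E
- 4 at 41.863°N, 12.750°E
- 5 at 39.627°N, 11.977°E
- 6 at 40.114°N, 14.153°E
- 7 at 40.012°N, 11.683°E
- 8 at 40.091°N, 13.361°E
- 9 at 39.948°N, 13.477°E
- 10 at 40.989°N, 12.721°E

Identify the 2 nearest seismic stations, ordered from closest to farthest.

10, 8

Distances from 40.614°N, 13.065°E:
1: 92.856 km
2: 115.748 km
3: 96.370 km
4: 141.549 km
5: 143.089 km
6: 107.240 km
7: 134.342 km
8: 63.337 km
9: 81.862 km
10: 50.819 km
Sorted: 10 (50.819 km) < 8 (63.337 km) < 9 (81.862 km) < 1 (92.856 km) < …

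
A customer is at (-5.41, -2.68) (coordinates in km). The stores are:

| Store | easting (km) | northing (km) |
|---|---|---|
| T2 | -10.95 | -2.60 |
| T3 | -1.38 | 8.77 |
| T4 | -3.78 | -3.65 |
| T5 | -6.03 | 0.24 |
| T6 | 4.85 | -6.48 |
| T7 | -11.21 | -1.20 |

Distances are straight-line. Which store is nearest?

Distances from (-5.41, -2.68):
T2: √((-5.54)² + (0.08)²) = √(30.6916 + 0.0064) = 5.54 km
T3: √((4.03)² + (11.45)²) = √(16.2409 + 131.1025) = 12.14 km
T4: √((1.63)² + (-0.97)²) = √(2.6569 + 0.9409) = 1.90 km
T5: √((-0.62)² + (2.92)²) = √(0.3844 + 8.5264) = 2.99 km
T6: √((10.26)² + (-3.80)²) = √(105.2676 + 14.4400) = 10.94 km
T7: √((-5.80)² + (1.48)²) = √(33.6400 + 2.1904) = 5.99 km
Minimum: T4 at 1.90 km.

T4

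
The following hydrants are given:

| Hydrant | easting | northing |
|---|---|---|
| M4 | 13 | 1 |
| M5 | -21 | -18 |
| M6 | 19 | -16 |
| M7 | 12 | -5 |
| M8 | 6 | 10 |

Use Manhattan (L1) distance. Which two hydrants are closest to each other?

Pairwise distances:
M4–M5: 53
M4–M6: 23
M4–M7: 7
M4–M8: 16
M5–M6: 42
M5–M7: 46
M5–M8: 55
M6–M7: 18
M6–M8: 39
M7–M8: 21
Closest pair: M4–M7 at 7.

M4 and M7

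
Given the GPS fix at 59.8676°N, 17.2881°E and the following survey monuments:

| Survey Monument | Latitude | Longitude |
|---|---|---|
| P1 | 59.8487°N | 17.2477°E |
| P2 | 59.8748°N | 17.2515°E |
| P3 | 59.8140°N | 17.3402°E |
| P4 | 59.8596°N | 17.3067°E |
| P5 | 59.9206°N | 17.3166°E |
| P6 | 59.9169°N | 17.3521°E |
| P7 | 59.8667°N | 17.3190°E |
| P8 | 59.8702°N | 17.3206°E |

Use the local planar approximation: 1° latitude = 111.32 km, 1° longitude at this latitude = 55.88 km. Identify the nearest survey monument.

P4

Distances from 59.8676°N, 17.2881°E:
P1: √((-0.0189·111.32)² + (-0.0404·55.88)²) = √(4.426597 + 5.096541) = 3.0860 km
P2: √((0.0072·111.32)² + (-0.0366·55.88)²) = √(0.642409 + 4.182876) = 2.1967 km
P3: √((-0.0536·111.32)² + (0.0521·55.88)²) = √(35.602129 + 8.475947) = 6.6391 km
P4: √((-0.0080·111.32)² + (0.0186·55.88)²) = √(0.793097 + 1.080286) = 1.3687 km
P5: √((0.0530·111.32)² + (0.0285·55.88)²) = √(34.809528 + 2.536311) = 6.1111 km
P6: √((0.0493·111.32)² + (0.0640·55.88)²) = √(30.118978 + 12.790065) = 6.5505 km
P7: √((-0.0009·111.32)² + (0.0309·55.88)²) = √(0.010038 + 2.981465) = 1.7296 km
P8: √((0.0026·111.32)² + (0.0325·55.88)²) = √(0.083771 + 3.298219) = 1.8390 km
Minimum: P4 at 1.3687 km.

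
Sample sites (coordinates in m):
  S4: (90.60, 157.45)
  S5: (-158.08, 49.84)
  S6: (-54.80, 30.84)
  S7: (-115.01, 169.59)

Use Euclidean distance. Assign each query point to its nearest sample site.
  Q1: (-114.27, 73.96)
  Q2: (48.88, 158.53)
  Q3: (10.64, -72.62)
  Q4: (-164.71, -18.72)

Q1→S5; Q2→S4; Q3→S6; Q4→S5

Q1 at (-114.27, 73.96):
  S4: √((204.87)² + (83.49)²) = √(41971.7169 + 6970.5801) = 221.23 m
  S5: √((-43.81)² + (-24.12)²) = √(1919.3161 + 581.7744) = 50.01 m
  S6: √((59.47)² + (-43.12)²) = √(3536.6809 + 1859.3344) = 73.46 m
  S7: √((-0.74)² + (95.63)²) = √(0.5476 + 9145.0969) = 95.63 m
  → nearest: S5 (50.01 m)
Q2 at (48.88, 158.53):
  S4: √((41.72)² + (-1.08)²) = √(1740.5584 + 1.1664) = 41.73 m
  S5: √((-206.96)² + (-108.69)²) = √(42832.4416 + 11813.5161) = 233.76 m
  S6: √((-103.68)² + (-127.69)²) = √(10749.5424 + 16304.7361) = 164.48 m
  S7: √((-163.89)² + (11.06)²) = √(26859.9321 + 122.3236) = 164.26 m
  → nearest: S4 (41.73 m)
Q3 at (10.64, -72.62):
  S4: √((79.96)² + (230.07)²) = √(6393.6016 + 52932.2049) = 243.57 m
  S5: √((-168.72)² + (122.46)²) = √(28466.4384 + 14996.4516) = 208.48 m
  S6: √((-65.44)² + (103.46)²) = √(4282.3936 + 10703.9716) = 122.42 m
  S7: √((-125.65)² + (242.21)²) = √(15787.9225 + 58665.6841) = 272.86 m
  → nearest: S6 (122.42 m)
Q4 at (-164.71, -18.72):
  S4: √((255.31)² + (176.17)²) = √(65183.1961 + 31035.8689) = 310.19 m
  S5: √((6.63)² + (68.56)²) = √(43.9569 + 4700.4736) = 68.88 m
  S6: √((109.91)² + (49.56)²) = √(12080.2081 + 2456.1936) = 120.57 m
  S7: √((49.70)² + (188.31)²) = √(2470.0900 + 35460.6561) = 194.76 m
  → nearest: S5 (68.88 m)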